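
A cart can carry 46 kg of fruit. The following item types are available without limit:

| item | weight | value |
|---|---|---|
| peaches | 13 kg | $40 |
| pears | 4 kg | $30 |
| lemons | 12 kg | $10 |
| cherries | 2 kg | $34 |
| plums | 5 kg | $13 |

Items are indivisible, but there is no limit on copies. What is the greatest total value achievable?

$782

Best value-per-unit is cherries at 34/2, and filling with it alone uses weight 23×2=46. No mix of the others beats 23×34 = 782.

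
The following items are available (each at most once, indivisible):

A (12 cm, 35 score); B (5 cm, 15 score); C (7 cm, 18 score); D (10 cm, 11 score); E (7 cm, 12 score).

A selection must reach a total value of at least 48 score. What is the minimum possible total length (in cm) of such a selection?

Subsets with value ≥ 48, sorted by total length:
- A+B: length 17, value 50
- A+C: length 19, value 53
- A+B+C: length 24, value 68
Minimum length: 17 cm.

17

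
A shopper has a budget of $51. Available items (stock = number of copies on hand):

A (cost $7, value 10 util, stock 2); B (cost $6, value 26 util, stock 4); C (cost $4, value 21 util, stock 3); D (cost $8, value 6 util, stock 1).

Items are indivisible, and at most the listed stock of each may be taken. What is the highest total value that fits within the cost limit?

187 util

Top feasible selections:
- 2×A + 4×B + 3×C: cost 50, value 187
- 1×A + 4×B + 3×C + 1×D: cost 51, value 183
Best: 187 util.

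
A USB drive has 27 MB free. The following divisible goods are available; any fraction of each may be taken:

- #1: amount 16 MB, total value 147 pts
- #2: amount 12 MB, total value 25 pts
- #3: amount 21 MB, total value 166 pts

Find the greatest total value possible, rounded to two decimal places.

Take in order of value per unit:
- #1 (147/16 per unit): all 16 → value 147, running total 147.00
- #3 (166/21 per unit): 11 of 21 → value 11×166/21 = 86.9524, running total 233.95
Total 233.95.

233.95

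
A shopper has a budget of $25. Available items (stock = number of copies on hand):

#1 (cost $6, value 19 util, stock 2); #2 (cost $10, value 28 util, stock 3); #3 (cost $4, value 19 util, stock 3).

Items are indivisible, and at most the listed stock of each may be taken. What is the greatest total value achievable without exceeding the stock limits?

Top feasible selections:
- 2×#1 + 3×#3: cost 24, value 95
- 1×#2 + 3×#3: cost 22, value 85
- 1×#1 + 1×#2 + 2×#3: cost 24, value 85
Best: 95 util.

95 util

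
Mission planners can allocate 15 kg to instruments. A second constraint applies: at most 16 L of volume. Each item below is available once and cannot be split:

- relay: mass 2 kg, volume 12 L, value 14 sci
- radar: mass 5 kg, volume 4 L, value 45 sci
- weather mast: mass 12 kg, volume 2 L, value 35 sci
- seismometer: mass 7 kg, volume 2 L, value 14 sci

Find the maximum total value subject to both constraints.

Feasible sets respecting both limits:
- relay+radar: mass 7, volume 16, value 59
- radar+seismometer: mass 12, volume 6, value 59
- relay+weather mast: mass 14, volume 14, value 49
Best: 59 sci.

59 sci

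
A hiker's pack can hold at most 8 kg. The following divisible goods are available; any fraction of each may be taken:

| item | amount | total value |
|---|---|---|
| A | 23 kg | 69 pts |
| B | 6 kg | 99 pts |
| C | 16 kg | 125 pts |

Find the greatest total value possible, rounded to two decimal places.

Take in order of value per unit:
- B (99/6 per unit): all 6 → value 99, running total 99.00
- C (125/16 per unit): 2 of 16 → value 2×125/16 = 15.6250, running total 114.63
Total 114.63.

114.63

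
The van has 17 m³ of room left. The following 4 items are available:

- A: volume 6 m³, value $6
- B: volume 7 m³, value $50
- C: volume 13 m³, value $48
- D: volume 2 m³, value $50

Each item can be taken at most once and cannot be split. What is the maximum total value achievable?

$106

Check high-value combinations within 17 m³:
- A+B+D: volume 6+7+2=15, value 6+50+50=106
- B+D: volume 7+2=9, value 50+50=100
- C+D: volume 13+2=15, value 48+50=98
- A+D: volume 6+2=8, value 6+50=56
Best: $106.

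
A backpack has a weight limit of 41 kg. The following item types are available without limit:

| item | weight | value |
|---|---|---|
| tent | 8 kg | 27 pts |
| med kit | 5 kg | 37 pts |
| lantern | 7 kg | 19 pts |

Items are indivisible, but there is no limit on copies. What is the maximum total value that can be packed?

296 pts

Best value-per-unit is med kit at 37/5, and filling with it alone uses weight 8×5=40. No mix of the others beats 8×37 = 296.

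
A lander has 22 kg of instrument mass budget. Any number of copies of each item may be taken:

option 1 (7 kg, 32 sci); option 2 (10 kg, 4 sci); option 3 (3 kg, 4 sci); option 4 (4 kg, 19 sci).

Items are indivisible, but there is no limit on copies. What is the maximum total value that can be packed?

102 sci

Best value-per-unit is option 4 at 19/4; filling with it alone gives 5×19 = 95.
Optimal mix: 2×option 1 + 2×option 4 → mass 22, value 102.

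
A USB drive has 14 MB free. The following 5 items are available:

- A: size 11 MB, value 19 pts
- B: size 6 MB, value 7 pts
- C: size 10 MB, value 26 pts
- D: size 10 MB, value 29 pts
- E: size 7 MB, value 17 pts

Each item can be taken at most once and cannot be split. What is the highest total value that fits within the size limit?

This is a 0/1 knapsack; check combinations near the capacity.
- D: size 10, value 29
- C: size 10, value 26
- B+E: size 6+7=13, value 7+17=24
Best: 29 pts.

29 pts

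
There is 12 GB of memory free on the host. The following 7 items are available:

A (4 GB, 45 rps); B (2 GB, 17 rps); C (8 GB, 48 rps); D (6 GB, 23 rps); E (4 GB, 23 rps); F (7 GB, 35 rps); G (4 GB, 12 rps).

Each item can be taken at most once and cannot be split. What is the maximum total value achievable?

93 rps

Check high-value combinations within 12 GB:
- A+C: memory 4+8=12, value 45+48=93
- A+B+E: memory 4+2+4=10, value 45+17+23=85
- A+B+D: memory 4+2+6=12, value 45+17+23=85
- A+F: memory 4+7=11, value 45+35=80
Best: 93 rps.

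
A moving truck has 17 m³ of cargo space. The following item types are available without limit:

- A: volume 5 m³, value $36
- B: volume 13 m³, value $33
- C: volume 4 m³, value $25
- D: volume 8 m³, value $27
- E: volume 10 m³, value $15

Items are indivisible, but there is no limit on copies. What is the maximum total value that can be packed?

Best value-per-unit is A at 36/5; filling with it alone gives 3×36 = 108.
Optimal mix: 1×A + 3×C → volume 17, value 111.

$111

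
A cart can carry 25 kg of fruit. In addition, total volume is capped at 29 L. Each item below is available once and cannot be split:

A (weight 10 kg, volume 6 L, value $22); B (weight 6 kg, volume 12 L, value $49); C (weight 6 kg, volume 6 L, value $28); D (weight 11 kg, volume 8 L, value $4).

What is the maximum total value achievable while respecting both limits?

Feasible sets respecting both limits:
- A+B+C: weight 22, volume 24, value 99
- B+C+D: weight 23, volume 26, value 81
- B+C: weight 12, volume 18, value 77
- A+B: weight 16, volume 18, value 71
Best: $99.

$99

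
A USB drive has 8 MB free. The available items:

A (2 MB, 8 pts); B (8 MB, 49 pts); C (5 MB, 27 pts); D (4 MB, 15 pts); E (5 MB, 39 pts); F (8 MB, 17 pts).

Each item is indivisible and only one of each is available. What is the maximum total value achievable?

This is a 0/1 knapsack; check combinations near the capacity.
- B: size 8, value 49
- A+E: size 2+5=7, value 8+39=47
- E: size 5, value 39
- A+C: size 2+5=7, value 8+27=35
- C: size 5, value 27
Best: 49 pts.

49 pts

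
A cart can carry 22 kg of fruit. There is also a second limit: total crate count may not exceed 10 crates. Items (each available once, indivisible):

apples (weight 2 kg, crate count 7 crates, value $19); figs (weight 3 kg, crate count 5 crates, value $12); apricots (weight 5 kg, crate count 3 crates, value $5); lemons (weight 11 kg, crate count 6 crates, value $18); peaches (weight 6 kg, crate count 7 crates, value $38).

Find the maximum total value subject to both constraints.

$43

Feasible sets respecting both limits:
- apricots+peaches: weight 11, crate count 10, value 43
- peaches: weight 6, crate count 7, value 38
- apples+apricots: weight 7, crate count 10, value 24
- apricots+lemons: weight 16, crate count 9, value 23
Best: $43.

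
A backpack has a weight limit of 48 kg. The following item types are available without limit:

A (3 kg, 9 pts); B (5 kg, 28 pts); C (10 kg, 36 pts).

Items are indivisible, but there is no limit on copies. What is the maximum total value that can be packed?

Best value-per-unit is B at 28/5; filling with it alone gives 9×28 = 252.
Optimal mix: 1×A + 9×B → weight 48, value 261.

261 pts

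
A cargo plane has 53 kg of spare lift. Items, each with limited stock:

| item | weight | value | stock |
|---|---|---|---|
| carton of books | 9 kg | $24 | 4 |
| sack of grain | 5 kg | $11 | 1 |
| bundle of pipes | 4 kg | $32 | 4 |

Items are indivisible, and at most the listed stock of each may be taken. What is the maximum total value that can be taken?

$224

Best selections within weight 53 and stock limits:
- 4×carton of books + 4×bundle of pipes: weight 52, value 224
- 3×carton of books + 1×sack of grain + 4×bundle of pipes: weight 48, value 211
- 4×carton of books + 1×sack of grain + 3×bundle of pipes: weight 53, value 203
Best: $224.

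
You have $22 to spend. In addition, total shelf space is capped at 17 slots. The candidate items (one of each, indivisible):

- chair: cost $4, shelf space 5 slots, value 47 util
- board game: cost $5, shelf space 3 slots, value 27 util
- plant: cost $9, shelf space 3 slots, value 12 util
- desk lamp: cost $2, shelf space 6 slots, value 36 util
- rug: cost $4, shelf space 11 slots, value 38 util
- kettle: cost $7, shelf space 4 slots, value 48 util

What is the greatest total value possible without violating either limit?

Feasible sets respecting both limits:
- chair+desk lamp+kettle: cost 13, shelf space 15, value 131
- chair+board game+plant+desk lamp: cost 20, shelf space 17, value 122
- chair+board game+kettle: cost 16, shelf space 12, value 122
Best: 131 util.

131 util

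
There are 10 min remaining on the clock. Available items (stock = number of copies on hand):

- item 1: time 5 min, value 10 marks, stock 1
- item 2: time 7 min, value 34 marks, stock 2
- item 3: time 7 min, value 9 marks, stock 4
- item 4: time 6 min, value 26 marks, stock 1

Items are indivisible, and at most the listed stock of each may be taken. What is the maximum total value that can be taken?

34 marks

Best selections within time 10 and stock limits:
- 1×item 2: time 7, value 34
- 1×item 4: time 6, value 26
- 1×item 1: time 5, value 10
Best: 34 marks.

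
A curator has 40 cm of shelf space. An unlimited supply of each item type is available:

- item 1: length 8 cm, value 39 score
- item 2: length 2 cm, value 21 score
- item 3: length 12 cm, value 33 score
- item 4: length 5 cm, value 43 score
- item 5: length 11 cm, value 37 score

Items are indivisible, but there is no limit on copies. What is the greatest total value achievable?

Best value-per-unit is item 2 at 21/2, and filling with it alone uses length 20×2=40. No mix of the others beats 20×21 = 420.

420 score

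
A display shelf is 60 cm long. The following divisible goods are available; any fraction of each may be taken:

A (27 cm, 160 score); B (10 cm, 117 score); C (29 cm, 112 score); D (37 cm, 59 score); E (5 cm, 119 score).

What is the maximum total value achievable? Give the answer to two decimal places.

465.52

Take in order of value per unit:
- E (119/5 per unit): all 5 → value 119, running total 119.00
- B (117/10 per unit): all 10 → value 117, running total 236.00
- A (160/27 per unit): all 27 → value 160, running total 396.00
- C (112/29 per unit): 18 of 29 → value 18×112/29 = 69.5172, running total 465.52
Total 465.52.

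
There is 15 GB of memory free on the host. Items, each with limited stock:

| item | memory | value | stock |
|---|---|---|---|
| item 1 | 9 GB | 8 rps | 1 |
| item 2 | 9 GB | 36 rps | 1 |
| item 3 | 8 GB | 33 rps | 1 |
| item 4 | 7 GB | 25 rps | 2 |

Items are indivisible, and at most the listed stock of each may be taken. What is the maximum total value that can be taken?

Best selections within memory 15 and stock limits:
- 1×item 3 + 1×item 4: memory 15, value 58
- 2×item 4: memory 14, value 50
- 1×item 2: memory 9, value 36
Best: 58 rps.

58 rps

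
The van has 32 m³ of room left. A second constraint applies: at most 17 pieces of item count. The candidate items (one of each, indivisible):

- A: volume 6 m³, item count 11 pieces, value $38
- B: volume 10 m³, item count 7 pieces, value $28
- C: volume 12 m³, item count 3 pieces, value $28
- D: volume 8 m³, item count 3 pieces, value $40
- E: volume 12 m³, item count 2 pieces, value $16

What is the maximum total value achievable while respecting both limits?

Feasible sets respecting both limits:
- A+C+D: volume 26, item count 17, value 106
- B+C+D: volume 30, item count 13, value 96
- A+D+E: volume 26, item count 16, value 94
Best: $106.

$106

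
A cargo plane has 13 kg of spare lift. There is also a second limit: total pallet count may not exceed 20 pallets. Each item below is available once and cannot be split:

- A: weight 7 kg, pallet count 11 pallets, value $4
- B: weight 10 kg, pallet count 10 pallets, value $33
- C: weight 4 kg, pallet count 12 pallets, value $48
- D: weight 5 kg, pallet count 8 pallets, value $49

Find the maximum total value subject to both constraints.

Feasible sets respecting both limits:
- C+D: weight 9, pallet count 20, value 97
- A+D: weight 12, pallet count 19, value 53
- D: weight 5, pallet count 8, value 49
- C: weight 4, pallet count 12, value 48
Best: $97.

$97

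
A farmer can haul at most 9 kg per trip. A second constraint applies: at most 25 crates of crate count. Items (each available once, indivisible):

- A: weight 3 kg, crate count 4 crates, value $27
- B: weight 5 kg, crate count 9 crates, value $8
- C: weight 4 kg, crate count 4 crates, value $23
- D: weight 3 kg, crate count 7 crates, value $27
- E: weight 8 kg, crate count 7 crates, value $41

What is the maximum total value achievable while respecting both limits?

$54

Feasible sets respecting both limits:
- A+D: weight 6, crate count 11, value 54
- A+C: weight 7, crate count 8, value 50
- C+D: weight 7, crate count 11, value 50
- E: weight 8, crate count 7, value 41
Best: $54.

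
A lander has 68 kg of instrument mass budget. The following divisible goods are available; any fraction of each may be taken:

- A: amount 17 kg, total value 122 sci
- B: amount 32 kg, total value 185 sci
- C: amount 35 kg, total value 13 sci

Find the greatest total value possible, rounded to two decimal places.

314.06

Take in order of value per unit:
- A (122/17 per unit): all 17 → value 122, running total 122.00
- B (185/32 per unit): all 32 → value 185, running total 307.00
- C (13/35 per unit): 19 of 35 → value 19×13/35 = 7.0571, running total 314.06
Total 314.06.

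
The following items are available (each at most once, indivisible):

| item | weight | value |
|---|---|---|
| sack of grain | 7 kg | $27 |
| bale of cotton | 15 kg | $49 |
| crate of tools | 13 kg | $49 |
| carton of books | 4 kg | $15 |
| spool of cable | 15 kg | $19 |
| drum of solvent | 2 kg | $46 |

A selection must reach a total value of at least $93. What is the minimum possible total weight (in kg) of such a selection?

15

Subsets with value ≥ 93, sorted by total weight:
- crate of tools+drum of solvent: weight 15, value 95
- bale of cotton+drum of solvent: weight 17, value 95
- crate of tools+carton of books+drum of solvent: weight 19, value 110
Minimum weight: 15 kg.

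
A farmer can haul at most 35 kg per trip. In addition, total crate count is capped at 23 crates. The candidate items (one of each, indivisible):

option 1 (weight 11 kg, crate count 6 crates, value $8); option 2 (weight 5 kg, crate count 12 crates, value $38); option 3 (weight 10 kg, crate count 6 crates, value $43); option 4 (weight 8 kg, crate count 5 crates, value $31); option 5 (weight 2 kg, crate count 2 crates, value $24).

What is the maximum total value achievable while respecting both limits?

$112

Feasible sets respecting both limits:
- option 2+option 3+option 4: weight 23, crate count 23, value 112
- option 1+option 3+option 4+option 5: weight 31, crate count 19, value 106
- option 2+option 3+option 5: weight 17, crate count 20, value 105
- option 3+option 4+option 5: weight 20, crate count 13, value 98
Best: $112.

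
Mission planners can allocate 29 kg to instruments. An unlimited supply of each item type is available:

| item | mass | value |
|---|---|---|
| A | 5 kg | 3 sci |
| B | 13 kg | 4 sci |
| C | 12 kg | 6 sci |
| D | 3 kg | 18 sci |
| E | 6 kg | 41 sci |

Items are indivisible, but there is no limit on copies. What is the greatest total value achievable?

Best value-per-unit is E at 41/6; filling with it alone gives 4×41 = 164.
Optimal mix: 1×D + 4×E → mass 27, value 182.

182 sci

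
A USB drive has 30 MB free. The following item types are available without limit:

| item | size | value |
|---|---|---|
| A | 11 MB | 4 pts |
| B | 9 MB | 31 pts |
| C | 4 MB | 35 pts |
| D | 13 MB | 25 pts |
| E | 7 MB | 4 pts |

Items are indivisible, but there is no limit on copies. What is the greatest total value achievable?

Best value-per-unit is C at 35/4, and filling with it alone uses size 7×4=28. No mix of the others beats 7×35 = 245.

245 pts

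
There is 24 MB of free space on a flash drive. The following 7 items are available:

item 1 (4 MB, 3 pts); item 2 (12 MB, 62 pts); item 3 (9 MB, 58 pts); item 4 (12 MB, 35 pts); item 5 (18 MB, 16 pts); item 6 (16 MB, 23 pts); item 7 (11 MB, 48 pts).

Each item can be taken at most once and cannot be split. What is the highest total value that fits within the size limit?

120 pts

Check high-value combinations within 24 MB:
- item 2+item 3: size 12+9=21, value 62+58=120
- item 2+item 7: size 12+11=23, value 62+48=110
- item 1+item 3+item 7: size 4+9+11=24, value 3+58+48=109
- item 3+item 7: size 9+11=20, value 58+48=106
- item 2+item 4: size 12+12=24, value 62+35=97
Best: 120 pts.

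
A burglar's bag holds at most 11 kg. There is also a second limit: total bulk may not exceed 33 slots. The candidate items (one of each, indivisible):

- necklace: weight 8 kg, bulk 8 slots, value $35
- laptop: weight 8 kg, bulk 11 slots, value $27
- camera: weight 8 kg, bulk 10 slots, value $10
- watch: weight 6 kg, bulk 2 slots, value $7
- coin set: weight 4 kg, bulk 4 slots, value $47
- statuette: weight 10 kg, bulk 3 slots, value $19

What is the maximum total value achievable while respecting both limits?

$54

Feasible sets respecting both limits:
- watch+coin set: weight 10, bulk 6, value 54
- coin set: weight 4, bulk 4, value 47
- necklace: weight 8, bulk 8, value 35
- laptop: weight 8, bulk 11, value 27
Best: $54.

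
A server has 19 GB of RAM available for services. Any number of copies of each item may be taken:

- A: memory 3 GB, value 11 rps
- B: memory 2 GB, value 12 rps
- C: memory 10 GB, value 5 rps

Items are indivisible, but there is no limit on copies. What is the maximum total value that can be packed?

108 rps

Best value-per-unit is B at 12/2, and filling with it alone uses memory 9×2=18. No mix of the others beats 9×12 = 108.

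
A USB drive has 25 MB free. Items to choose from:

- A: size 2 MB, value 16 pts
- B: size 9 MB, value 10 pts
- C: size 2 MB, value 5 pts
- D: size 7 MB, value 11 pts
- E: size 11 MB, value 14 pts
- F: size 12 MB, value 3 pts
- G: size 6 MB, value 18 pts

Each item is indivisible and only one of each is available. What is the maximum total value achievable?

This is a 0/1 knapsack; check combinations near the capacity.
- A+B+D+G: size 2+9+7+6=24, value 16+10+11+18=55
- A+C+E+G: size 2+2+11+6=21, value 16+5+14+18=53
- A+C+D+G: size 2+2+7+6=17, value 16+5+11+18=50
Best: 55 pts.

55 pts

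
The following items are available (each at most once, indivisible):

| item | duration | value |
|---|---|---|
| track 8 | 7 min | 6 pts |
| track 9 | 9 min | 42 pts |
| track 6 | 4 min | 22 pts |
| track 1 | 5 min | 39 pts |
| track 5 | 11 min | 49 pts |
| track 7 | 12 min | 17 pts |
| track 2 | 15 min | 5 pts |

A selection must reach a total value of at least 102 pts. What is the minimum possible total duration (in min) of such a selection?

Subsets with value ≥ 102, sorted by total duration:
- track 9+track 6+track 1: duration 18, value 103
- track 6+track 1+track 5: duration 20, value 110
- track 9+track 6+track 5: duration 24, value 113
- track 9+track 1+track 5: duration 25, value 130
Minimum duration: 18 min.

18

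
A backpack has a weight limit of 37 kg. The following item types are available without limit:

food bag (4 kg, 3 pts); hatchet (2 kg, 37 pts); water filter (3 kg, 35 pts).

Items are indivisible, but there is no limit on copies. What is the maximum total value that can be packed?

666 pts

Best value-per-unit is hatchet at 37/2, and filling with it alone uses weight 18×2=36. No mix of the others beats 18×37 = 666.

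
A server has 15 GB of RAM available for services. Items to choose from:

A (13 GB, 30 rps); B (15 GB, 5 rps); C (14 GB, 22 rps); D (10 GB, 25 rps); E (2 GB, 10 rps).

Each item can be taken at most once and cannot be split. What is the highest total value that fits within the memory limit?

40 rps

Check high-value combinations within 15 GB:
- A+E: memory 13+2=15, value 30+10=40
- D+E: memory 10+2=12, value 25+10=35
- A: memory 13, value 30
- D: memory 10, value 25
Best: 40 rps.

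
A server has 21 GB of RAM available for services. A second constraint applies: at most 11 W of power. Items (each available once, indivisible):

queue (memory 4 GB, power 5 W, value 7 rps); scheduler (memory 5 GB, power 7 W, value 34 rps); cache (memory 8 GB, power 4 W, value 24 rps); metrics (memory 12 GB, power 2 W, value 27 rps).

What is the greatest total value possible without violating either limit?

61 rps

Feasible sets respecting both limits:
- scheduler+metrics: memory 17, power 9, value 61
- scheduler+cache: memory 13, power 11, value 58
- cache+metrics: memory 20, power 6, value 51
Best: 61 rps.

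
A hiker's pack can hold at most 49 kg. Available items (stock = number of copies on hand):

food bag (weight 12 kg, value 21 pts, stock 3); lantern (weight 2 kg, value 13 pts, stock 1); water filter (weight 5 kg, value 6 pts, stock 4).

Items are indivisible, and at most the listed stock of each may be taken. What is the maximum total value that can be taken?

88 pts

Top feasible selections:
- 3×food bag + 1×lantern + 2×water filter: weight 48, value 88
- 3×food bag + 1×lantern + 1×water filter: weight 43, value 82
- 2×food bag + 1×lantern + 4×water filter: weight 46, value 79
- 3×food bag + 1×lantern: weight 38, value 76
Best: 88 pts.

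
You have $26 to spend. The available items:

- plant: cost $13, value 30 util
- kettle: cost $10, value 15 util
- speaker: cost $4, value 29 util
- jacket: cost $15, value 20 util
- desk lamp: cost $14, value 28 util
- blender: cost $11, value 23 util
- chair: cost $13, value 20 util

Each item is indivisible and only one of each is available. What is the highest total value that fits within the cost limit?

This is a 0/1 knapsack; check combinations near the capacity.
- kettle+speaker+blender: cost 10+4+11=25, value 15+29+23=67
- plant+speaker: cost 13+4=17, value 30+29=59
- speaker+desk lamp: cost 4+14=18, value 29+28=57
- plant+blender: cost 13+11=24, value 30+23=53
- speaker+blender: cost 4+11=15, value 29+23=52
Best: 67 util.

67 util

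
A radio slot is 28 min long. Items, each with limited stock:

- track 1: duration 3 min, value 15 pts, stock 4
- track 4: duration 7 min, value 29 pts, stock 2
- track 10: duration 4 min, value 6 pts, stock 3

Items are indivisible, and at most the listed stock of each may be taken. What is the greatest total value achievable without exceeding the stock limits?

Best selections within duration 28 and stock limits:
- 4×track 1 + 2×track 4: duration 26, value 118
- 3×track 1 + 2×track 4 + 1×track 10: duration 27, value 109
Best: 118 pts.

118 pts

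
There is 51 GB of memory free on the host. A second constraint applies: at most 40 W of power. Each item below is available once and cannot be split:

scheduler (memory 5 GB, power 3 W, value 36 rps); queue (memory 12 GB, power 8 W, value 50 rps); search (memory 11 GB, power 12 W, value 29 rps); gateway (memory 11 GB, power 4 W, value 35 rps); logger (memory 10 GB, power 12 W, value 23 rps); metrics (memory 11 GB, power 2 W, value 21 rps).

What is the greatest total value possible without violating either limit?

173 rps

Feasible sets respecting both limits:
- scheduler+queue+search+gateway+logger: memory 49, power 39, value 173
- scheduler+queue+search+gateway+metrics: memory 50, power 29, value 171
- scheduler+queue+gateway+logger+metrics: memory 49, power 29, value 165
Best: 173 rps.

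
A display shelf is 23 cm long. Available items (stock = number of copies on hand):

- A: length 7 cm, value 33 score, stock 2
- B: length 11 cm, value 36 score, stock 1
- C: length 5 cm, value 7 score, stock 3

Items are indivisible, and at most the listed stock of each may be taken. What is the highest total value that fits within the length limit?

76 score

Top feasible selections:
- 1×A + 1×B + 1×C: length 23, value 76
- 2×A + 1×C: length 19, value 73
Best: 76 score.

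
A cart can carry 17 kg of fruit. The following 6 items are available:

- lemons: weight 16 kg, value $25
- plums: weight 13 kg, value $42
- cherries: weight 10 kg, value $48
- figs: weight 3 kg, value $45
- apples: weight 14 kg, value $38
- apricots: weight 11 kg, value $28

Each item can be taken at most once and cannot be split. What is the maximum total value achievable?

Check high-value combinations within 17 kg:
- cherries+figs: weight 10+3=13, value 48+45=93
- plums+figs: weight 13+3=16, value 42+45=87
- figs+apples: weight 3+14=17, value 45+38=83
Best: $93.

$93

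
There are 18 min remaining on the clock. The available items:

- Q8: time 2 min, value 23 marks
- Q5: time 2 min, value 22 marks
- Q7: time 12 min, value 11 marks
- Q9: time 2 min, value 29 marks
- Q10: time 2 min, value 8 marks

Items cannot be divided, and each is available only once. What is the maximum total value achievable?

85 marks

This is a 0/1 knapsack; check combinations near the capacity.
- Q8+Q5+Q7+Q9: time 2+2+12+2=18, value 23+22+11+29=85
- Q8+Q5+Q9+Q10: time 2+2+2+2=8, value 23+22+29+8=82
- Q8+Q5+Q9: time 2+2+2=6, value 23+22+29=74
Best: 85 marks.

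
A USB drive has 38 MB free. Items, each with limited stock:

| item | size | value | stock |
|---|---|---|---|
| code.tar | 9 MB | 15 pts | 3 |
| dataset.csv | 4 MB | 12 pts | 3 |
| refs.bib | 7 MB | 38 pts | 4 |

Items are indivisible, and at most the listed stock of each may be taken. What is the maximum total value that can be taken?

176 pts

Top feasible selections:
- 2×dataset.csv + 4×refs.bib: size 36, value 176
- 1×code.tar + 4×refs.bib: size 37, value 167
- 1×dataset.csv + 4×refs.bib: size 32, value 164
Best: 176 pts.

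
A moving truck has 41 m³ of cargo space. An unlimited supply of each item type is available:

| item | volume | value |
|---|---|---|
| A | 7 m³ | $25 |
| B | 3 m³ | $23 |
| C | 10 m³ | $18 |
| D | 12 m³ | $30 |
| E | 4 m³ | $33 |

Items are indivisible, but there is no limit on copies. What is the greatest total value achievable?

$333

Best value-per-unit is E at 33/4; filling with it alone gives 10×33 = 330.
Optimal mix: 3×B + 8×E → volume 41, value 333.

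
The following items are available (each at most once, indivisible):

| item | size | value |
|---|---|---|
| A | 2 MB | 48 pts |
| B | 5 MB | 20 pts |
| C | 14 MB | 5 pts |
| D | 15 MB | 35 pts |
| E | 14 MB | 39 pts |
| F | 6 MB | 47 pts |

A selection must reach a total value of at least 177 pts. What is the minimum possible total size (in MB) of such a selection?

Subsets with value ≥ 177, sorted by total size:
- A+B+D+E+F: size 42, value 189
- A+B+C+D+E+F: size 56, value 194
Minimum size: 42 MB.

42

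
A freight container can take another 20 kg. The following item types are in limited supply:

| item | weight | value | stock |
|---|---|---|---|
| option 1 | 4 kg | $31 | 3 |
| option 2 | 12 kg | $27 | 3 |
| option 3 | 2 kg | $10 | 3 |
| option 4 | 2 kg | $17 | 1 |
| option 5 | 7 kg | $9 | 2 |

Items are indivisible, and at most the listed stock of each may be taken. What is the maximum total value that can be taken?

$140

Top feasible selections:
- 3×option 1 + 3×option 3 + 1×option 4: weight 20, value 140
- 3×option 1 + 2×option 3 + 1×option 4: weight 18, value 130
- 3×option 1 + 3×option 3: weight 18, value 123
Best: $140.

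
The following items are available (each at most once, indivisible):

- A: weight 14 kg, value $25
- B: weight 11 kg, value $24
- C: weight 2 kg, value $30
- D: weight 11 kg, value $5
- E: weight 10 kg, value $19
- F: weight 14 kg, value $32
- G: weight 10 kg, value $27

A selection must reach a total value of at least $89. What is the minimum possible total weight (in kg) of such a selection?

26

Subsets with value ≥ 89, sorted by total weight:
- C+F+G: weight 26, value 89
- B+C+E+G: weight 33, value 100
- C+E+F+G: weight 36, value 108
- A+C+E+G: weight 36, value 101
Minimum weight: 26 kg.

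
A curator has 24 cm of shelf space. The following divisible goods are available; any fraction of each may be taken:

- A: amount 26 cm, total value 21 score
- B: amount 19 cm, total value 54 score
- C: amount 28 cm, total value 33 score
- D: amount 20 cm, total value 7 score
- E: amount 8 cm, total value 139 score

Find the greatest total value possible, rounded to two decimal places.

184.47

Take in order of value per unit:
- E (139/8 per unit): all 8 → value 139, running total 139.00
- B (54/19 per unit): 16 of 19 → value 16×54/19 = 45.4737, running total 184.47
Total 184.47.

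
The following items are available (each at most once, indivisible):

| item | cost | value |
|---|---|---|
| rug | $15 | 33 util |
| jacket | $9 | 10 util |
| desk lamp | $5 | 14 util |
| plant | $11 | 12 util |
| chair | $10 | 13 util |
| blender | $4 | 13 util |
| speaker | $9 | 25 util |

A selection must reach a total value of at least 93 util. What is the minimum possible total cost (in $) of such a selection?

42

Subsets with value ≥ 93, sorted by total cost:
- rug+jacket+desk lamp+blender+speaker: cost 42, value 95
- rug+desk lamp+chair+blender+speaker: cost 43, value 98
- rug+desk lamp+plant+blender+speaker: cost 44, value 97
Minimum cost: 42 $.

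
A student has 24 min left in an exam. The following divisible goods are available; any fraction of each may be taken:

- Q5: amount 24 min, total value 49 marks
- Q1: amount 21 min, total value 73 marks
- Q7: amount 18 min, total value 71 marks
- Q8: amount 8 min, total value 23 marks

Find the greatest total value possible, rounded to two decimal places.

91.86

Take in order of value per unit:
- Q7 (71/18 per unit): all 18 → value 71, running total 71.00
- Q1 (73/21 per unit): 6 of 21 → value 6×73/21 = 20.8571, running total 91.86
Total 91.86.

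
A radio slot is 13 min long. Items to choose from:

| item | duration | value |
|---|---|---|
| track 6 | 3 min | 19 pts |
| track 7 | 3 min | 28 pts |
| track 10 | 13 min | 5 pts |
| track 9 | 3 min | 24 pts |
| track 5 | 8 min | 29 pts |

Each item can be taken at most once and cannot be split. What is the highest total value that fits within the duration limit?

71 pts

This is a 0/1 knapsack; check combinations near the capacity.
- track 6+track 7+track 9: duration 3+3+3=9, value 19+28+24=71
- track 7+track 5: duration 3+8=11, value 28+29=57
- track 9+track 5: duration 3+8=11, value 24+29=53
Best: 71 pts.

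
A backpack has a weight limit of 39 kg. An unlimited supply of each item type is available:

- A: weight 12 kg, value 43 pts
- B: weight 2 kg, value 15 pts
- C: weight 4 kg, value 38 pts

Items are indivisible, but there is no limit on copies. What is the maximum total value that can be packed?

357 pts

Best value-per-unit is C at 38/4; filling with it alone gives 9×38 = 342.
Optimal mix: 1×B + 9×C → weight 38, value 357.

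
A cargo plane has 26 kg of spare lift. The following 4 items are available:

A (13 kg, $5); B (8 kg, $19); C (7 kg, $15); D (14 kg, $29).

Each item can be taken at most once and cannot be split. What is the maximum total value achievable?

$48

Check high-value combinations within 26 kg:
- B+D: weight 8+14=22, value 19+29=48
- C+D: weight 7+14=21, value 15+29=44
- B+C: weight 8+7=15, value 19+15=34
- D: weight 14, value 29
- A+B: weight 13+8=21, value 5+19=24
Best: $48.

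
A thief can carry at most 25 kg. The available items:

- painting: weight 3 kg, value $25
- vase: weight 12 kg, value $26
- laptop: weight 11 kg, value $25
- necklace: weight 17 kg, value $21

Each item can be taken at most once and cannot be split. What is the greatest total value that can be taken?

$51

Check high-value combinations within 25 kg:
- painting+vase: weight 3+12=15, value 25+26=51
- vase+laptop: weight 12+11=23, value 26+25=51
- painting+laptop: weight 3+11=14, value 25+25=50
- painting+necklace: weight 3+17=20, value 25+21=46
Best: $51.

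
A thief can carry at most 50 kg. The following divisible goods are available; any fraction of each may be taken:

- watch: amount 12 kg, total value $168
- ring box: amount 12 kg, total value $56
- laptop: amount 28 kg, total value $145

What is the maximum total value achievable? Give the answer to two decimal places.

359.67

Take in order of value per unit:
- watch (168/12 per unit): all 12 → value 168, running total 168.00
- laptop (145/28 per unit): all 28 → value 145, running total 313.00
- ring box (56/12 per unit): 10 of 12 → value 10×56/12 = 46.6667, running total 359.67
Total 359.67.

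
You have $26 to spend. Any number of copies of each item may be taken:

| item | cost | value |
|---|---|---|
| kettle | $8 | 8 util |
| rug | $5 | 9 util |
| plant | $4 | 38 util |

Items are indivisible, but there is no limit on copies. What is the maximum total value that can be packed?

Best value-per-unit is plant at 38/4, and filling with it alone uses cost 6×4=24. No mix of the others beats 6×38 = 228.

228 util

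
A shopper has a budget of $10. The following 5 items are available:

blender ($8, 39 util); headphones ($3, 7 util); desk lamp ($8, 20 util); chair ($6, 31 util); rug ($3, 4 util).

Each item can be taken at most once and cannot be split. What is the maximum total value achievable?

Check high-value combinations within $10:
- blender: cost 8, value 39
- headphones+chair: cost 3+6=9, value 7+31=38
- chair+rug: cost 6+3=9, value 31+4=35
- chair: cost 6, value 31
- desk lamp: cost 8, value 20
Best: 39 util.

39 util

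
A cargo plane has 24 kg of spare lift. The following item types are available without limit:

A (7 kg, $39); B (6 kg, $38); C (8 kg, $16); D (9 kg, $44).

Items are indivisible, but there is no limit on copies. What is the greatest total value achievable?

$152

Best value-per-unit is B at 38/6, and filling with it alone uses weight 4×6=24. No mix of the others beats 4×38 = 152.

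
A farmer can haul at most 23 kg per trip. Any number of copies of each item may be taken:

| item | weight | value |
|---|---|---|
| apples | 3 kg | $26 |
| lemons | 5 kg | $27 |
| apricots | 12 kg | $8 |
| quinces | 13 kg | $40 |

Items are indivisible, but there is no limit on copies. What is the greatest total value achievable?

Best value-per-unit is apples at 26/3; filling with it alone gives 7×26 = 182.
Optimal mix: 6×apples + 1×lemons → weight 23, value 183.

$183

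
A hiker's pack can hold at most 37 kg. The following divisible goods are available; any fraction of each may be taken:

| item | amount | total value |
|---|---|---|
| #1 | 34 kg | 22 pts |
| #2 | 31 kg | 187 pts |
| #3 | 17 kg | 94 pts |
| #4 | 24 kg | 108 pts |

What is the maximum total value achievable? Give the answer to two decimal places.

220.18

Take in order of value per unit:
- #2 (187/31 per unit): all 31 → value 187, running total 187.00
- #3 (94/17 per unit): 6 of 17 → value 6×94/17 = 33.1765, running total 220.18
Total 220.18.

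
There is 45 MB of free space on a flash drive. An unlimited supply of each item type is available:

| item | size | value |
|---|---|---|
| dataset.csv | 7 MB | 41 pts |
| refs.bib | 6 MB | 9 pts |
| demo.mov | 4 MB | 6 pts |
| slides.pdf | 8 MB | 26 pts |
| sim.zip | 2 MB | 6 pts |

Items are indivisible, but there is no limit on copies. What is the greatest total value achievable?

Best value-per-unit is dataset.csv at 41/7; filling with it alone gives 6×41 = 246.
Optimal mix: 6×dataset.csv + 1×sim.zip → size 44, value 252.

252 pts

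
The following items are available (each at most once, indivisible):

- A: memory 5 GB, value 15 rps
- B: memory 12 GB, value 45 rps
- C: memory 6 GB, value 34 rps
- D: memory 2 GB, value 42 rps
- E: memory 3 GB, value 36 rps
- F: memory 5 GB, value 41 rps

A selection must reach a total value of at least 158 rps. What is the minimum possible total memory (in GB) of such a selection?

21

Subsets with value ≥ 158, sorted by total memory:
- A+C+D+E+F: memory 21, value 168
- B+D+E+F: memory 22, value 164
- B+C+D+F: memory 25, value 162
Minimum memory: 21 GB.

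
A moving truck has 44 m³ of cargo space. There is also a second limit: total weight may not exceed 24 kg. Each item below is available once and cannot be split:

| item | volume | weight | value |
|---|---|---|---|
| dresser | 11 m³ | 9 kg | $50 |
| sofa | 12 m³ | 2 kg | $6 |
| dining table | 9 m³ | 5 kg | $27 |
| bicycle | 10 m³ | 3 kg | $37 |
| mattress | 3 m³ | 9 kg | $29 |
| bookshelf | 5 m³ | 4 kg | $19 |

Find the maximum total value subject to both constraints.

Feasible sets respecting both limits:
- dresser+dining table+bicycle+bookshelf: volume 35, weight 21, value 133
- dresser+sofa+bicycle+mattress: volume 36, weight 23, value 122
- dresser+sofa+dining table+bicycle: volume 42, weight 19, value 120
Best: $133.

$133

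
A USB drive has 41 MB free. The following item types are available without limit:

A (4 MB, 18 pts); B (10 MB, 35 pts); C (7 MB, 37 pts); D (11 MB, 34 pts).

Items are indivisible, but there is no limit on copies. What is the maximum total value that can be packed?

203 pts

Best value-per-unit is C at 37/7; filling with it alone gives 5×37 = 185.
Optimal mix: 1×A + 5×C → size 39, value 203.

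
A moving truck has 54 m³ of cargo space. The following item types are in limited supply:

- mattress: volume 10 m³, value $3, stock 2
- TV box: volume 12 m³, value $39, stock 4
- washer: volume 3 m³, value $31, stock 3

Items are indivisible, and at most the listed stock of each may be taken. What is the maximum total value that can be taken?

Best selections within volume 54 and stock limits:
- 4×TV box + 2×washer: volume 54, value 218
- 3×TV box + 3×washer: volume 45, value 210
Best: $218.

$218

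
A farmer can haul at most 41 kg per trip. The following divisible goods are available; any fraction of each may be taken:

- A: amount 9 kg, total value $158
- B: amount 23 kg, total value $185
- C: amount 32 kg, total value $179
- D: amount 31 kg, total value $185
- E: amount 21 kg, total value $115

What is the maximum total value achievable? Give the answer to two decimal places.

396.71

Take in order of value per unit:
- A (158/9 per unit): all 9 → value 158, running total 158.00
- B (185/23 per unit): all 23 → value 185, running total 343.00
- D (185/31 per unit): 9 of 31 → value 9×185/31 = 53.7097, running total 396.71
Total 396.71.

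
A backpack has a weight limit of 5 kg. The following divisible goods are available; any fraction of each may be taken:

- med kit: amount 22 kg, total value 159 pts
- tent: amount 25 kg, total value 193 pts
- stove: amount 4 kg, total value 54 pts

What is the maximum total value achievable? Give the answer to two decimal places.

Take in order of value per unit:
- stove (54/4 per unit): all 4 → value 54, running total 54.00
- tent (193/25 per unit): 1 of 25 → value 1×193/25 = 7.7200, running total 61.72
Total 61.72.

61.72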